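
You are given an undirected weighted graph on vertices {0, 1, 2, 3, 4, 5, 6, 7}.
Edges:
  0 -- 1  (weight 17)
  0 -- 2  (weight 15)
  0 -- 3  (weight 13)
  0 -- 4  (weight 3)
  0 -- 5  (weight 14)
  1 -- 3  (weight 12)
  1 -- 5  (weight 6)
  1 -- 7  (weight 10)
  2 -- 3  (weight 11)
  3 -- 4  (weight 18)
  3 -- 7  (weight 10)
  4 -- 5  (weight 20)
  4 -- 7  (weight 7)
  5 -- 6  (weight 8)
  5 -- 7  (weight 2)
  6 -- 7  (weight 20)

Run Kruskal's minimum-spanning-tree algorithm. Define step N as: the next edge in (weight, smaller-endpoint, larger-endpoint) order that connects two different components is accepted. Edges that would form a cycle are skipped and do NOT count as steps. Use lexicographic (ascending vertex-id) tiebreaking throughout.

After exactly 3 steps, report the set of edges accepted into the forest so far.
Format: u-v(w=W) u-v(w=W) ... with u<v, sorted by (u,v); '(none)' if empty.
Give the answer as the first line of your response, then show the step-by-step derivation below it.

0-4(w=3) 1-5(w=6) 5-7(w=2)

step 1: add edge 5-7 (w=2); MST = {5-7(w=2)}
step 2: add edge 0-4 (w=3); MST = {0-4(w=3) 5-7(w=2)}
step 3: add edge 1-5 (w=6); MST = {0-4(w=3) 1-5(w=6) 5-7(w=2)}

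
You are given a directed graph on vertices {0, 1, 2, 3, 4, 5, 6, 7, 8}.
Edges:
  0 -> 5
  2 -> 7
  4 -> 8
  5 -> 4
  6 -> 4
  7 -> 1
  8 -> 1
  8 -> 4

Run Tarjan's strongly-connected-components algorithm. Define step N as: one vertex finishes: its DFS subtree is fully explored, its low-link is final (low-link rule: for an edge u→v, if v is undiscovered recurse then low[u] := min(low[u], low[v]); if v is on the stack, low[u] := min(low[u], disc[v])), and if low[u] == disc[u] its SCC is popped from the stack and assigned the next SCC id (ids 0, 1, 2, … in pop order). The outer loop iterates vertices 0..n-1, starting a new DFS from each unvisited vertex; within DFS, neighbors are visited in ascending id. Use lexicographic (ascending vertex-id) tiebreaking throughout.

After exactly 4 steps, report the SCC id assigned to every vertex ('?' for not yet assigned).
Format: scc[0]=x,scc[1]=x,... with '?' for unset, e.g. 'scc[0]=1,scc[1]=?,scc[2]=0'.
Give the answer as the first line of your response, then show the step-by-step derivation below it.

scc[0]=?,scc[1]=0,scc[2]=?,scc[3]=?,scc[4]=1,scc[5]=2,scc[6]=?,scc[7]=?,scc[8]=1

step 1: low=(low[0]=0,low[1]=4,low[2]=?,low[3]=?,low[4]=2,low[5]=1,low[6]=?,low[7]=?,low[8]=3); scc=(scc[0]=?,scc[1]=0,scc[2]=?,scc[3]=?,scc[4]=?,scc[5]=?,scc[6]=?,scc[7]=?,scc[8]=?)
step 2: low=(low[0]=0,low[1]=4,low[2]=?,low[3]=?,low[4]=2,low[5]=1,low[6]=?,low[7]=?,low[8]=2); scc=(scc[0]=?,scc[1]=0,scc[2]=?,scc[3]=?,scc[4]=?,scc[5]=?,scc[6]=?,scc[7]=?,scc[8]=?)
step 3: low=(low[0]=0,low[1]=4,low[2]=?,low[3]=?,low[4]=2,low[5]=1,low[6]=?,low[7]=?,low[8]=2); scc=(scc[0]=?,scc[1]=0,scc[2]=?,scc[3]=?,scc[4]=1,scc[5]=?,scc[6]=?,scc[7]=?,scc[8]=1)
step 4: low=(low[0]=0,low[1]=4,low[2]=?,low[3]=?,low[4]=2,low[5]=1,low[6]=?,low[7]=?,low[8]=2); scc=(scc[0]=?,scc[1]=0,scc[2]=?,scc[3]=?,scc[4]=1,scc[5]=2,scc[6]=?,scc[7]=?,scc[8]=1)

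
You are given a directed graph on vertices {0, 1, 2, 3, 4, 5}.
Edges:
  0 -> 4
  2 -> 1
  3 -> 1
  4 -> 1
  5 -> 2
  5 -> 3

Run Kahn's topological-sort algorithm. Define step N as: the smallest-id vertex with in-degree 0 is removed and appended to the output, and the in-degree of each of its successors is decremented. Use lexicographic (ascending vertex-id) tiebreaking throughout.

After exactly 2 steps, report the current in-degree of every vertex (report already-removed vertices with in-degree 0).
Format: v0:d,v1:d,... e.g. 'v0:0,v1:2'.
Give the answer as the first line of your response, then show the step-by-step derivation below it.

v0:0,v1:2,v2:1,v3:1,v4:0,v5:0

step 1: output 0; order=[0]; indeg=(0,3,1,1,0,0)
step 2: output 4; order=[0,4]; indeg=(0,2,1,1,0,0)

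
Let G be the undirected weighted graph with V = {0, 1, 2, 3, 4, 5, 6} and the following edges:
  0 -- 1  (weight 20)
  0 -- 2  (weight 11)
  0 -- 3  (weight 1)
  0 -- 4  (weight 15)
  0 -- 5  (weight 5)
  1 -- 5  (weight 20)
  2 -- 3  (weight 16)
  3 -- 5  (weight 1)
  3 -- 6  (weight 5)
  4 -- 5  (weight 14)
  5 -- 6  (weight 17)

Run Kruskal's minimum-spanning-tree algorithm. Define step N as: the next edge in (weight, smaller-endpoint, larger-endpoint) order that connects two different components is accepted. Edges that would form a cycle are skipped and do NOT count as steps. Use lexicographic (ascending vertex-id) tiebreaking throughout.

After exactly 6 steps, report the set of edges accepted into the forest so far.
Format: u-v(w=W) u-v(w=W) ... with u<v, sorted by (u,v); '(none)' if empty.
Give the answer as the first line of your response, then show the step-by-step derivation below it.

0-1(w=20) 0-2(w=11) 0-3(w=1) 3-5(w=1) 3-6(w=5) 4-5(w=14)

step 1: add edge 0-3 (w=1); MST = {0-3(w=1)}
step 2: add edge 3-5 (w=1); MST = {0-3(w=1) 3-5(w=1)}
step 3: add edge 3-6 (w=5); MST = {0-3(w=1) 3-5(w=1) 3-6(w=5)}
step 4: add edge 0-2 (w=11); MST = {0-2(w=11) 0-3(w=1) 3-5(w=1) 3-6(w=5)}
step 5: add edge 4-5 (w=14); MST = {0-2(w=11) 0-3(w=1) 3-5(w=1) 3-6(w=5) 4-5(w=14)}
step 6: add edge 0-1 (w=20); MST = {0-1(w=20) 0-2(w=11) 0-3(w=1) 3-5(w=1) 3-6(w=5) 4-5(w=14)}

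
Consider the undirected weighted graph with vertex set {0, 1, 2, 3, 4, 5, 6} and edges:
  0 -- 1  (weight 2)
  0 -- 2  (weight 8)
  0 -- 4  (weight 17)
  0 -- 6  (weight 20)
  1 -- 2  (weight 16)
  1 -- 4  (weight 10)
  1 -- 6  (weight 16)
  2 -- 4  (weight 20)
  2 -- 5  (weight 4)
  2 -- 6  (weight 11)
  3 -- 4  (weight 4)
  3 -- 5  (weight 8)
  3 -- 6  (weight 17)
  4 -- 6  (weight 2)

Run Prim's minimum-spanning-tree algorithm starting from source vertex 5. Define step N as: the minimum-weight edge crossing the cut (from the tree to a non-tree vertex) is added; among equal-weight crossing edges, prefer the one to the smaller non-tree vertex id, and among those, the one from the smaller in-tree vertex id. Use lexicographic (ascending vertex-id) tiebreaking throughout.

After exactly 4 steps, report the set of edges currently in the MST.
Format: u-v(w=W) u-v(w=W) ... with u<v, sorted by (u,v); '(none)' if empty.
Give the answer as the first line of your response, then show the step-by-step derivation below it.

0-1(w=2) 0-2(w=8) 2-5(w=4) 3-5(w=8)

step 1: add edge 2-5 (w=4); MST = {2-5(w=4)}
step 2: add edge 0-2 (w=8); MST = {0-2(w=8) 2-5(w=4)}
step 3: add edge 0-1 (w=2); MST = {0-1(w=2) 0-2(w=8) 2-5(w=4)}
step 4: add edge 3-5 (w=8); MST = {0-1(w=2) 0-2(w=8) 2-5(w=4) 3-5(w=8)}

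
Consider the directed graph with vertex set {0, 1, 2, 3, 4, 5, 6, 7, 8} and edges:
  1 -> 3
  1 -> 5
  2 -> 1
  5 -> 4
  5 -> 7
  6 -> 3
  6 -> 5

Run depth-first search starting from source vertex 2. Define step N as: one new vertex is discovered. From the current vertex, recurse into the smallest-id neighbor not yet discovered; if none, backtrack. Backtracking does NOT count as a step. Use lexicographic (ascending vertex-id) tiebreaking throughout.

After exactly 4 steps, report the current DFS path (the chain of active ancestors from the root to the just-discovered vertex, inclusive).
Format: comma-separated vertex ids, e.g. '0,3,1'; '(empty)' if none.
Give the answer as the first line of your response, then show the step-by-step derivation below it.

2,1,5

step 1: discover 2; path=2; order=2
step 2: discover 1; path=2>1; order=2,1
step 3: discover 3; path=2>1>3; order=2,1,3
step 4: discover 5; path=2>1>5; order=2,1,3,5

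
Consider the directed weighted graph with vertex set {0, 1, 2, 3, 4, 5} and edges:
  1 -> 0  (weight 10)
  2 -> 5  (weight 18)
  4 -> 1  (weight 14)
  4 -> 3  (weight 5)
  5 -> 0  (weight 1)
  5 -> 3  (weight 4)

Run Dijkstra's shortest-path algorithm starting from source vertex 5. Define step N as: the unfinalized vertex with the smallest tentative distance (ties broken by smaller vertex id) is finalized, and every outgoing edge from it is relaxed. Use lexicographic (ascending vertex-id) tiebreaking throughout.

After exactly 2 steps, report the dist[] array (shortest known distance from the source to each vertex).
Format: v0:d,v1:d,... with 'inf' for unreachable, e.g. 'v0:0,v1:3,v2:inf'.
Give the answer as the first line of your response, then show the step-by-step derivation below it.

v0:1,v1:inf,v2:inf,v3:4,v4:inf,v5:0

step 1: dist = v0:1,v1:inf,v2:inf,v3:4,v4:inf,v5:0
step 2: dist = v0:1,v1:inf,v2:inf,v3:4,v4:inf,v5:0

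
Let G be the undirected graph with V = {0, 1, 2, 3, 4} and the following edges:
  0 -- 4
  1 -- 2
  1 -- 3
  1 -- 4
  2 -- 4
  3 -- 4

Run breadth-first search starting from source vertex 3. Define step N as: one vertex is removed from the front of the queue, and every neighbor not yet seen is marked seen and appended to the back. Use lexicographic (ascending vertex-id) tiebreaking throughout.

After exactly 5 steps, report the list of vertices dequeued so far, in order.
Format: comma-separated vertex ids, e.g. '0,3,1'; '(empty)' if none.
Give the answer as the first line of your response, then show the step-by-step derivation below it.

3,1,4,2,0

step 1: dequeue 3; queue=[1,4]; order=3
step 2: dequeue 1; queue=[4,2]; order=3,1
step 3: dequeue 4; queue=[2,0]; order=3,1,4
step 4: dequeue 2; queue=[0]; order=3,1,4,2
step 5: dequeue 0; queue=[(empty)]; order=3,1,4,2,0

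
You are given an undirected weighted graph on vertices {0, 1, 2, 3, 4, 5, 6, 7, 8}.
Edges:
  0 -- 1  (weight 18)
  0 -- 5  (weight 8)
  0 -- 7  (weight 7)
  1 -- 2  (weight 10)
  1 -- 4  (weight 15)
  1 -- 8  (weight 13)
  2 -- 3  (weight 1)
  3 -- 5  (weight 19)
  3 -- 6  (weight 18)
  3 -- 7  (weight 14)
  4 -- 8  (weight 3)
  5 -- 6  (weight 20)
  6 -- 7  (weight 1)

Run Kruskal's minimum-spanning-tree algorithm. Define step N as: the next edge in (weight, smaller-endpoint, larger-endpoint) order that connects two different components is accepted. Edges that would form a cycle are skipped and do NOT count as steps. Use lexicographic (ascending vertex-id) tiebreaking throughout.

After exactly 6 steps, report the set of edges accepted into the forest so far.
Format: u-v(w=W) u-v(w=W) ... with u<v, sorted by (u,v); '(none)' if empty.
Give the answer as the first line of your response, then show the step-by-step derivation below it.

0-5(w=8) 0-7(w=7) 1-2(w=10) 2-3(w=1) 4-8(w=3) 6-7(w=1)

step 1: add edge 2-3 (w=1); MST = {2-3(w=1)}
step 2: add edge 6-7 (w=1); MST = {2-3(w=1) 6-7(w=1)}
step 3: add edge 4-8 (w=3); MST = {2-3(w=1) 4-8(w=3) 6-7(w=1)}
step 4: add edge 0-7 (w=7); MST = {0-7(w=7) 2-3(w=1) 4-8(w=3) 6-7(w=1)}
step 5: add edge 0-5 (w=8); MST = {0-5(w=8) 0-7(w=7) 2-3(w=1) 4-8(w=3) 6-7(w=1)}
step 6: add edge 1-2 (w=10); MST = {0-5(w=8) 0-7(w=7) 1-2(w=10) 2-3(w=1) 4-8(w=3) 6-7(w=1)}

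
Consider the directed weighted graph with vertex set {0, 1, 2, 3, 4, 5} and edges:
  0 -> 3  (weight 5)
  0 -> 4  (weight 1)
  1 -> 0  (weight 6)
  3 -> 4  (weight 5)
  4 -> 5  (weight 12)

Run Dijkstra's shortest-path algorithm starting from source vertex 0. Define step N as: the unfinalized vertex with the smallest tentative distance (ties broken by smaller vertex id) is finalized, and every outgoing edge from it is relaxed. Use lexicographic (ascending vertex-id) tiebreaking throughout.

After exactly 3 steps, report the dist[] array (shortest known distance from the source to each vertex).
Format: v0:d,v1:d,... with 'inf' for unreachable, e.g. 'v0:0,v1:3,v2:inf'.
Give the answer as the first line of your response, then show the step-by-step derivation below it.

v0:0,v1:inf,v2:inf,v3:5,v4:1,v5:13

step 1: dist = v0:0,v1:inf,v2:inf,v3:5,v4:1,v5:inf
step 2: dist = v0:0,v1:inf,v2:inf,v3:5,v4:1,v5:13
step 3: dist = v0:0,v1:inf,v2:inf,v3:5,v4:1,v5:13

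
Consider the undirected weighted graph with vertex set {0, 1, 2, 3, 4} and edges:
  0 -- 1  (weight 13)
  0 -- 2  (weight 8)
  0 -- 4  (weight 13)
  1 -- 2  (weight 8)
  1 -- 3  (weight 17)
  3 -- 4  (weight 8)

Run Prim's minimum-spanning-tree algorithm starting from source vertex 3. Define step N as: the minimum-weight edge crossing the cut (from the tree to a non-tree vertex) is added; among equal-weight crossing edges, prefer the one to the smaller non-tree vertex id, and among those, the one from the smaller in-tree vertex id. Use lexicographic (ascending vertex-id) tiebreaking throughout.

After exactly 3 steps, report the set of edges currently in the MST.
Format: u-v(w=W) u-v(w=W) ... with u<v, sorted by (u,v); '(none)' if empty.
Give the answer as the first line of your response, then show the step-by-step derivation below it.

0-2(w=8) 0-4(w=13) 3-4(w=8)

step 1: add edge 3-4 (w=8); MST = {3-4(w=8)}
step 2: add edge 0-4 (w=13); MST = {0-4(w=13) 3-4(w=8)}
step 3: add edge 0-2 (w=8); MST = {0-2(w=8) 0-4(w=13) 3-4(w=8)}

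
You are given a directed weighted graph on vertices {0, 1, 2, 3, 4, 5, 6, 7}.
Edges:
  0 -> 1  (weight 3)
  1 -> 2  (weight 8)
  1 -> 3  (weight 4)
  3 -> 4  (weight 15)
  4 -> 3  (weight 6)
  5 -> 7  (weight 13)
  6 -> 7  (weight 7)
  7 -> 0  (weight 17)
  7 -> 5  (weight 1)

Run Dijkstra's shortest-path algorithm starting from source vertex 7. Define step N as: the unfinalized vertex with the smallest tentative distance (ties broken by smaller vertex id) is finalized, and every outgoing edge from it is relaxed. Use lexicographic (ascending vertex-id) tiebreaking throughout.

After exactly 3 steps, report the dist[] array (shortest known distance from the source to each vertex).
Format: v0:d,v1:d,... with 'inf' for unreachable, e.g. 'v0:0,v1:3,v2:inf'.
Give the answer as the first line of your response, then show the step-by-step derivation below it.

v0:17,v1:20,v2:inf,v3:inf,v4:inf,v5:1,v6:inf,v7:0

step 1: dist = v0:17,v1:inf,v2:inf,v3:inf,v4:inf,v5:1,v6:inf,v7:0
step 2: dist = v0:17,v1:inf,v2:inf,v3:inf,v4:inf,v5:1,v6:inf,v7:0
step 3: dist = v0:17,v1:20,v2:inf,v3:inf,v4:inf,v5:1,v6:inf,v7:0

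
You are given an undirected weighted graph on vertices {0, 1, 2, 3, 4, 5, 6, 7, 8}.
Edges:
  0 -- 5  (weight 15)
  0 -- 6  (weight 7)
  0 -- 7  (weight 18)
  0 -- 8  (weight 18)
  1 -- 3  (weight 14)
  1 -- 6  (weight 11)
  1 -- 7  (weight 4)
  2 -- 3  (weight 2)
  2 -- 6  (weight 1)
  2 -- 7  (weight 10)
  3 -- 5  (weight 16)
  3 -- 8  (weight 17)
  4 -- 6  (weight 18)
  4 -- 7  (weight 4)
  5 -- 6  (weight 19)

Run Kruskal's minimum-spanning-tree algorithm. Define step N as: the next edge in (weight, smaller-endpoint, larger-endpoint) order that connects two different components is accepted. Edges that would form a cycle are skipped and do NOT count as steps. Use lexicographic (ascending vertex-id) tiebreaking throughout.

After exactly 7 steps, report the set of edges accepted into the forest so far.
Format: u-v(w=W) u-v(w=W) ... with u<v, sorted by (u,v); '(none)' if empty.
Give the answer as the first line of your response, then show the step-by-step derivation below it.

0-5(w=15) 0-6(w=7) 1-7(w=4) 2-3(w=2) 2-6(w=1) 2-7(w=10) 4-7(w=4)

step 1: add edge 2-6 (w=1); MST = {2-6(w=1)}
step 2: add edge 2-3 (w=2); MST = {2-3(w=2) 2-6(w=1)}
step 3: add edge 1-7 (w=4); MST = {1-7(w=4) 2-3(w=2) 2-6(w=1)}
step 4: add edge 4-7 (w=4); MST = {1-7(w=4) 2-3(w=2) 2-6(w=1) 4-7(w=4)}
step 5: add edge 0-6 (w=7); MST = {0-6(w=7) 1-7(w=4) 2-3(w=2) 2-6(w=1) 4-7(w=4)}
step 6: add edge 2-7 (w=10); MST = {0-6(w=7) 1-7(w=4) 2-3(w=2) 2-6(w=1) 2-7(w=10) 4-7(w=4)}
step 7: add edge 0-5 (w=15); MST = {0-5(w=15) 0-6(w=7) 1-7(w=4) 2-3(w=2) 2-6(w=1) 2-7(w=10) 4-7(w=4)}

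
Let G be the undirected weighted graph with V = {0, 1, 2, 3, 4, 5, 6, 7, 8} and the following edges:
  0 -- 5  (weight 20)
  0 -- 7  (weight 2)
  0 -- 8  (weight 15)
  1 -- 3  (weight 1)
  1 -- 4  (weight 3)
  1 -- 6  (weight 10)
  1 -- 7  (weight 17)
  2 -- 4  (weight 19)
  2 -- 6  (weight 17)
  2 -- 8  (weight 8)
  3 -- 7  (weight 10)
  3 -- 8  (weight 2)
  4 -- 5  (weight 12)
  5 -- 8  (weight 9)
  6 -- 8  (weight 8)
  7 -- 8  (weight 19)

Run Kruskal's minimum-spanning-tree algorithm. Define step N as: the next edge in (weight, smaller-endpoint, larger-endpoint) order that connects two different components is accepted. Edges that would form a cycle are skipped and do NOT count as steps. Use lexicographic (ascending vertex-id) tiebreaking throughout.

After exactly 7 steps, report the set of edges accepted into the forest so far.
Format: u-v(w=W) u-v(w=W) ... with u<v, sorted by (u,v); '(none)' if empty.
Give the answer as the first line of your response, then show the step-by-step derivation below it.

0-7(w=2) 1-3(w=1) 1-4(w=3) 2-8(w=8) 3-8(w=2) 5-8(w=9) 6-8(w=8)

step 1: add edge 1-3 (w=1); MST = {1-3(w=1)}
step 2: add edge 0-7 (w=2); MST = {0-7(w=2) 1-3(w=1)}
step 3: add edge 3-8 (w=2); MST = {0-7(w=2) 1-3(w=1) 3-8(w=2)}
step 4: add edge 1-4 (w=3); MST = {0-7(w=2) 1-3(w=1) 1-4(w=3) 3-8(w=2)}
step 5: add edge 2-8 (w=8); MST = {0-7(w=2) 1-3(w=1) 1-4(w=3) 2-8(w=8) 3-8(w=2)}
step 6: add edge 6-8 (w=8); MST = {0-7(w=2) 1-3(w=1) 1-4(w=3) 2-8(w=8) 3-8(w=2) 6-8(w=8)}
step 7: add edge 5-8 (w=9); MST = {0-7(w=2) 1-3(w=1) 1-4(w=3) 2-8(w=8) 3-8(w=2) 5-8(w=9) 6-8(w=8)}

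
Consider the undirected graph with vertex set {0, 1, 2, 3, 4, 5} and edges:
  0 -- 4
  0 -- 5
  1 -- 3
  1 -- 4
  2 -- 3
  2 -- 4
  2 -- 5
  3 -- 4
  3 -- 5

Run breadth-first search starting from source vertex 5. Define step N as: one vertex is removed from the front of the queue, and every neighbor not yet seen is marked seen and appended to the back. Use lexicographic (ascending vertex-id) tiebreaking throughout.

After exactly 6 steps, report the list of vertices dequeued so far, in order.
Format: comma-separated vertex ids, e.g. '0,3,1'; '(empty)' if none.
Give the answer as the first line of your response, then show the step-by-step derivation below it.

5,0,2,3,4,1

step 1: dequeue 5; queue=[0,2,3]; order=5
step 2: dequeue 0; queue=[2,3,4]; order=5,0
step 3: dequeue 2; queue=[3,4]; order=5,0,2
step 4: dequeue 3; queue=[4,1]; order=5,0,2,3
step 5: dequeue 4; queue=[1]; order=5,0,2,3,4
step 6: dequeue 1; queue=[(empty)]; order=5,0,2,3,4,1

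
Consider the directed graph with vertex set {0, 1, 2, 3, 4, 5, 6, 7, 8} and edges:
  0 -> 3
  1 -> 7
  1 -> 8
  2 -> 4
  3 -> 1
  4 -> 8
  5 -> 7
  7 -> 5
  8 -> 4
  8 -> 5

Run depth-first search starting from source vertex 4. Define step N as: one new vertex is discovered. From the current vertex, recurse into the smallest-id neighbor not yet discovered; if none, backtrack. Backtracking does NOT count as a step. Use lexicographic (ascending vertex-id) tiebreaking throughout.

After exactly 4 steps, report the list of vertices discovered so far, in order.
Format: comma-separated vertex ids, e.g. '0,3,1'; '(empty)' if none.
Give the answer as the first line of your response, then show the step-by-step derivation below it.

4,8,5,7

step 1: discover 4; path=4; order=4
step 2: discover 8; path=4>8; order=4,8
step 3: discover 5; path=4>8>5; order=4,8,5
step 4: discover 7; path=4>8>5>7; order=4,8,5,7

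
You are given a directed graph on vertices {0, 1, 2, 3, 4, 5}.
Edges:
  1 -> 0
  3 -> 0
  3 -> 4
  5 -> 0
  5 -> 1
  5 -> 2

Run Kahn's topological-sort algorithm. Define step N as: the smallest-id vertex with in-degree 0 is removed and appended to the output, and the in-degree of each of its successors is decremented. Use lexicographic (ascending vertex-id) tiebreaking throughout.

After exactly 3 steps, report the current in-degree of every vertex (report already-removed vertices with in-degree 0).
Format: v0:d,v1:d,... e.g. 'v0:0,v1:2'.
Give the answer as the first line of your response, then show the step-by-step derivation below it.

v0:1,v1:0,v2:0,v3:0,v4:0,v5:0

step 1: output 3; order=[3]; indeg=(2,1,1,0,0,0)
step 2: output 4; order=[3,4]; indeg=(2,1,1,0,0,0)
step 3: output 5; order=[3,4,5]; indeg=(1,0,0,0,0,0)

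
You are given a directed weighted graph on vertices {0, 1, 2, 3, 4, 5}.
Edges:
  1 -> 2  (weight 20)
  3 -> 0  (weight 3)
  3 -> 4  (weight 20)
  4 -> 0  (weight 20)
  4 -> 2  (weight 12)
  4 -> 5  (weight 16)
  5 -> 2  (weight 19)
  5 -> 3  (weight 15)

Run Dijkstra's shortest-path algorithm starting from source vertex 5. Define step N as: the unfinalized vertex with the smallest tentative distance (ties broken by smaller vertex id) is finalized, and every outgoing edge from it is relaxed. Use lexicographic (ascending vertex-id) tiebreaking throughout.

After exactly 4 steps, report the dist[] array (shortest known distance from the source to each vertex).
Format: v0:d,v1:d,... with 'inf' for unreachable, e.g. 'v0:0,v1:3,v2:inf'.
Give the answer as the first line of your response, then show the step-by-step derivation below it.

v0:18,v1:inf,v2:19,v3:15,v4:35,v5:0

step 1: dist = v0:inf,v1:inf,v2:19,v3:15,v4:inf,v5:0
step 2: dist = v0:18,v1:inf,v2:19,v3:15,v4:35,v5:0
step 3: dist = v0:18,v1:inf,v2:19,v3:15,v4:35,v5:0
step 4: dist = v0:18,v1:inf,v2:19,v3:15,v4:35,v5:0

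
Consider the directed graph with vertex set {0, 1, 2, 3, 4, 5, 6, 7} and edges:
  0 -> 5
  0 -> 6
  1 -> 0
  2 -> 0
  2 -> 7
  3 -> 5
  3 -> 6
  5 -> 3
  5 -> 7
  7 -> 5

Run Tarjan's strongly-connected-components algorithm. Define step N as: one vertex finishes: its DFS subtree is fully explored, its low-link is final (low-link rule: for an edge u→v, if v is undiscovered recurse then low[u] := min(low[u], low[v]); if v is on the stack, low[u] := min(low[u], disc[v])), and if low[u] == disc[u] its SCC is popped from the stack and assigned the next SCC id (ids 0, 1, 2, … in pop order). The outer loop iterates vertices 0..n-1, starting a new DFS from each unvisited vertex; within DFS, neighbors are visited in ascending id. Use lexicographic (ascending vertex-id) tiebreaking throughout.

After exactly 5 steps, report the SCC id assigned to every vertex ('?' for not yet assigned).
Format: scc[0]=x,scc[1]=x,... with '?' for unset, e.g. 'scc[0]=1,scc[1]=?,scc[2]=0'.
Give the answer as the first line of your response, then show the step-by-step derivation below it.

scc[0]=2,scc[1]=?,scc[2]=?,scc[3]=1,scc[4]=?,scc[5]=1,scc[6]=0,scc[7]=1

step 1: low=(low[0]=0,low[1]=?,low[2]=?,low[3]=1,low[4]=?,low[5]=1,low[6]=3,low[7]=?); scc=(scc[0]=?,scc[1]=?,scc[2]=?,scc[3]=?,scc[4]=?,scc[5]=?,scc[6]=0,scc[7]=?)
step 2: low=(low[0]=0,low[1]=?,low[2]=?,low[3]=1,low[4]=?,low[5]=1,low[6]=3,low[7]=?); scc=(scc[0]=?,scc[1]=?,scc[2]=?,scc[3]=?,scc[4]=?,scc[5]=?,scc[6]=0,scc[7]=?)
step 3: low=(low[0]=0,low[1]=?,low[2]=?,low[3]=1,low[4]=?,low[5]=1,low[6]=3,low[7]=1); scc=(scc[0]=?,scc[1]=?,scc[2]=?,scc[3]=?,scc[4]=?,scc[5]=?,scc[6]=0,scc[7]=?)
step 4: low=(low[0]=0,low[1]=?,low[2]=?,low[3]=1,low[4]=?,low[5]=1,low[6]=3,low[7]=1); scc=(scc[0]=?,scc[1]=?,scc[2]=?,scc[3]=1,scc[4]=?,scc[5]=1,scc[6]=0,scc[7]=1)
step 5: low=(low[0]=0,low[1]=?,low[2]=?,low[3]=1,low[4]=?,low[5]=1,low[6]=3,low[7]=1); scc=(scc[0]=2,scc[1]=?,scc[2]=?,scc[3]=1,scc[4]=?,scc[5]=1,scc[6]=0,scc[7]=1)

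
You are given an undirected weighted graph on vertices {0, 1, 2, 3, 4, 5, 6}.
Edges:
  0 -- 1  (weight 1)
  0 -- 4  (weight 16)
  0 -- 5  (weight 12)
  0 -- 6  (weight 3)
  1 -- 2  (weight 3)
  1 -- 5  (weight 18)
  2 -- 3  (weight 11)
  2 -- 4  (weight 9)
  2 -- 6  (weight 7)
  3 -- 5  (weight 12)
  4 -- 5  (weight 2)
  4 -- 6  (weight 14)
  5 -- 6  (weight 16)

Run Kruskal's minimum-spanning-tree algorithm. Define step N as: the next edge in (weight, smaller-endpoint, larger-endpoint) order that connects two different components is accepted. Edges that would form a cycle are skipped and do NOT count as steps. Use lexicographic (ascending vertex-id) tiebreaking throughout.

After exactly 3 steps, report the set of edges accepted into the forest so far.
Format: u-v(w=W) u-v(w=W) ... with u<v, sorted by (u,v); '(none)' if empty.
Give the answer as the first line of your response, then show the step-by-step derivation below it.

0-1(w=1) 0-6(w=3) 4-5(w=2)

step 1: add edge 0-1 (w=1); MST = {0-1(w=1)}
step 2: add edge 4-5 (w=2); MST = {0-1(w=1) 4-5(w=2)}
step 3: add edge 0-6 (w=3); MST = {0-1(w=1) 0-6(w=3) 4-5(w=2)}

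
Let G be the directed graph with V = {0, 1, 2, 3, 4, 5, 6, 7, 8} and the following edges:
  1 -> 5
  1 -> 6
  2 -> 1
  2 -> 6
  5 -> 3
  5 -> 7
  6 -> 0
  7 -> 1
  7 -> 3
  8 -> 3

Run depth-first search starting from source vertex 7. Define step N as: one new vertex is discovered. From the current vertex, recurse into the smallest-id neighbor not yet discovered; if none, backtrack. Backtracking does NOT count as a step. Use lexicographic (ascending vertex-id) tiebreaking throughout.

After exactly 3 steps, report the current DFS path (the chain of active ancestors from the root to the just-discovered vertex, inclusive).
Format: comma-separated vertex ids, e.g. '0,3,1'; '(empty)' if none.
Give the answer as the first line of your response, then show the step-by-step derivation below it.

7,1,5

step 1: discover 7; path=7; order=7
step 2: discover 1; path=7>1; order=7,1
step 3: discover 5; path=7>1>5; order=7,1,5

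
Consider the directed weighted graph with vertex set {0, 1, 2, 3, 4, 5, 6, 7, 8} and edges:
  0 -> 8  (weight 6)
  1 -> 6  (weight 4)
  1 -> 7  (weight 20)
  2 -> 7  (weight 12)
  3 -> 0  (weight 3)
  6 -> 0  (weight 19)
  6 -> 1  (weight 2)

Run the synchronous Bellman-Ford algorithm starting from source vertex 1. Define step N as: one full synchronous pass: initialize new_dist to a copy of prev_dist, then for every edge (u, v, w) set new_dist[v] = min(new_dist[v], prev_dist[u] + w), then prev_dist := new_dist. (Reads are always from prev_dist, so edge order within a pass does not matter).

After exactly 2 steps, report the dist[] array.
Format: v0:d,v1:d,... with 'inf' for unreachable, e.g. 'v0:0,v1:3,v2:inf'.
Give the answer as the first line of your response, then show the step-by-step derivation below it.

v0:23,v1:0,v2:inf,v3:inf,v4:inf,v5:inf,v6:4,v7:20,v8:inf

step 1: dist = v0:inf,v1:0,v2:inf,v3:inf,v4:inf,v5:inf,v6:4,v7:20,v8:inf
step 2: dist = v0:23,v1:0,v2:inf,v3:inf,v4:inf,v5:inf,v6:4,v7:20,v8:inf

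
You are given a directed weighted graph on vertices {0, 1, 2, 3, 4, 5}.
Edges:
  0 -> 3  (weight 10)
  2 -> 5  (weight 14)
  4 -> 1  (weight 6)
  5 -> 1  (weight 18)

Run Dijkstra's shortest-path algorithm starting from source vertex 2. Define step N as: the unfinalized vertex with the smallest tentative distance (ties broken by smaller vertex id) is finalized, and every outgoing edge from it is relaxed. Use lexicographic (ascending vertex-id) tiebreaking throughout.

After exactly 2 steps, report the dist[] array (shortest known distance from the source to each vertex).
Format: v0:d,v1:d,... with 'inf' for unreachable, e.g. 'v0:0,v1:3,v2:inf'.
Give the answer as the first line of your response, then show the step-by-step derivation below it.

v0:inf,v1:32,v2:0,v3:inf,v4:inf,v5:14

step 1: dist = v0:inf,v1:inf,v2:0,v3:inf,v4:inf,v5:14
step 2: dist = v0:inf,v1:32,v2:0,v3:inf,v4:inf,v5:14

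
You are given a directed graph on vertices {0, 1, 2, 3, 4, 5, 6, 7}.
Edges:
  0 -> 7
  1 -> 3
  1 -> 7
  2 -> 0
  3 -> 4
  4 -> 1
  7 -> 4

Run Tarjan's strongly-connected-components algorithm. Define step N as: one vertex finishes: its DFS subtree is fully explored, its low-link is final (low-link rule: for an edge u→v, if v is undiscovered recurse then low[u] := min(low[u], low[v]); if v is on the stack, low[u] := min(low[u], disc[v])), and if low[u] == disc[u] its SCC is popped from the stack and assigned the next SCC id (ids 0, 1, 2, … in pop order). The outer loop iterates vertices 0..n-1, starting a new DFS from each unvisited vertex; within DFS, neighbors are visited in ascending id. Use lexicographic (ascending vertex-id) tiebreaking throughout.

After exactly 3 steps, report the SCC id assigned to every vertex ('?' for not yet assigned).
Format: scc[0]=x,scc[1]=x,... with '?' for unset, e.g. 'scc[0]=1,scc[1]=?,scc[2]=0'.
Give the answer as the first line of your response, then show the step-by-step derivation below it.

scc[0]=?,scc[1]=?,scc[2]=?,scc[3]=?,scc[4]=?,scc[5]=?,scc[6]=?,scc[7]=?

step 1: low=(low[0]=0,low[1]=3,low[2]=?,low[3]=2,low[4]=2,low[5]=?,low[6]=?,low[7]=1); scc=(scc[0]=?,scc[1]=?,scc[2]=?,scc[3]=?,scc[4]=?,scc[5]=?,scc[6]=?,scc[7]=?)
step 2: low=(low[0]=0,low[1]=1,low[2]=?,low[3]=2,low[4]=2,low[5]=?,low[6]=?,low[7]=1); scc=(scc[0]=?,scc[1]=?,scc[2]=?,scc[3]=?,scc[4]=?,scc[5]=?,scc[6]=?,scc[7]=?)
step 3: low=(low[0]=0,low[1]=1,low[2]=?,low[3]=2,low[4]=1,low[5]=?,low[6]=?,low[7]=1); scc=(scc[0]=?,scc[1]=?,scc[2]=?,scc[3]=?,scc[4]=?,scc[5]=?,scc[6]=?,scc[7]=?)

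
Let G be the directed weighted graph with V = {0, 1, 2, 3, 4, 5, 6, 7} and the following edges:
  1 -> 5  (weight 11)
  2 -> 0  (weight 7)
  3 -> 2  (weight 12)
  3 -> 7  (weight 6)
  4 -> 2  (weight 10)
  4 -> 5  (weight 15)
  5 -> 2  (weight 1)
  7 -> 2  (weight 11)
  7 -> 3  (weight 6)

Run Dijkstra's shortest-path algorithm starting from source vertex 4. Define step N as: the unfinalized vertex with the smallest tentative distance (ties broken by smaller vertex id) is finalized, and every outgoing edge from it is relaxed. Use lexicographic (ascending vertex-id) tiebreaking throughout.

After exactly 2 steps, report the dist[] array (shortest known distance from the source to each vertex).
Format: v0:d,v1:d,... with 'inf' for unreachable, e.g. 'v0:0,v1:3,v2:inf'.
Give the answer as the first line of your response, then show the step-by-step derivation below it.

v0:17,v1:inf,v2:10,v3:inf,v4:0,v5:15,v6:inf,v7:inf

step 1: dist = v0:inf,v1:inf,v2:10,v3:inf,v4:0,v5:15,v6:inf,v7:inf
step 2: dist = v0:17,v1:inf,v2:10,v3:inf,v4:0,v5:15,v6:inf,v7:inf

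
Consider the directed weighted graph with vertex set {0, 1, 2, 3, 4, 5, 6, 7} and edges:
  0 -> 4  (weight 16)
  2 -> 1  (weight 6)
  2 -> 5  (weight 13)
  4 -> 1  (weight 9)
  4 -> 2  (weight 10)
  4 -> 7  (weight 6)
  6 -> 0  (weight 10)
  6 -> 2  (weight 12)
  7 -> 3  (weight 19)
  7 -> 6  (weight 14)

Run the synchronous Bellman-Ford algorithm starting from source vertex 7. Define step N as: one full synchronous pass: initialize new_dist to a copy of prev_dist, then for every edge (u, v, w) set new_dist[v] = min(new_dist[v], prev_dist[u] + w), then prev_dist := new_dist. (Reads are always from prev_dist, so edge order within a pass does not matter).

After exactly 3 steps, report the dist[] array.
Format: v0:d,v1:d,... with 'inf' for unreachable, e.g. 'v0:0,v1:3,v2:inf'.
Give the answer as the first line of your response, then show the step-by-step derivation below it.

v0:24,v1:32,v2:26,v3:19,v4:40,v5:39,v6:14,v7:0

step 1: dist = v0:inf,v1:inf,v2:inf,v3:19,v4:inf,v5:inf,v6:14,v7:0
step 2: dist = v0:24,v1:inf,v2:26,v3:19,v4:inf,v5:inf,v6:14,v7:0
step 3: dist = v0:24,v1:32,v2:26,v3:19,v4:40,v5:39,v6:14,v7:0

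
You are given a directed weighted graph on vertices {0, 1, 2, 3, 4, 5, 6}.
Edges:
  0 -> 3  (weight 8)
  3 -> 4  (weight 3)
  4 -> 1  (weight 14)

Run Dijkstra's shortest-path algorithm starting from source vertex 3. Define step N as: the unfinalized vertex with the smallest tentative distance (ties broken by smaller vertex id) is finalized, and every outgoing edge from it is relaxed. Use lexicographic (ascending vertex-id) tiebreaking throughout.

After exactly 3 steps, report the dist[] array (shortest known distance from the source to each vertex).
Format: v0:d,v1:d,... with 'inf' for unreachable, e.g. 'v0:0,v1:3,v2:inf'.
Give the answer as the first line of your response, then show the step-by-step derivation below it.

v0:inf,v1:17,v2:inf,v3:0,v4:3,v5:inf,v6:inf

step 1: dist = v0:inf,v1:inf,v2:inf,v3:0,v4:3,v5:inf,v6:inf
step 2: dist = v0:inf,v1:17,v2:inf,v3:0,v4:3,v5:inf,v6:inf
step 3: dist = v0:inf,v1:17,v2:inf,v3:0,v4:3,v5:inf,v6:inf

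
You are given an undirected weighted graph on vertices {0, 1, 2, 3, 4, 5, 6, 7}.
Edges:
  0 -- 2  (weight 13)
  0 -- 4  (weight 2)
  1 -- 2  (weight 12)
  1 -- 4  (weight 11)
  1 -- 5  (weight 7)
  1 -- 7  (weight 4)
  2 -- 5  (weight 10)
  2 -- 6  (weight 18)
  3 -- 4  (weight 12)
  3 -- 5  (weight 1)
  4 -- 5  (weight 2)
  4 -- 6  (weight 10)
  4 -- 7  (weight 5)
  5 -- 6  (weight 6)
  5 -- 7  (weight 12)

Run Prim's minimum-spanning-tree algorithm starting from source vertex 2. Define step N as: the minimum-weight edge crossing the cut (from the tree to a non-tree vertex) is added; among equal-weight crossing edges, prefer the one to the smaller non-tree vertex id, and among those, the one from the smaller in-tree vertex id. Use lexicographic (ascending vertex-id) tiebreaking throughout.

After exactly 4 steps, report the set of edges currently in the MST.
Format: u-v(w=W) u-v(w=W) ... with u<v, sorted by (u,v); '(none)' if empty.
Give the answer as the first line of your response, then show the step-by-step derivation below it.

0-4(w=2) 2-5(w=10) 3-5(w=1) 4-5(w=2)

step 1: add edge 2-5 (w=10); MST = {2-5(w=10)}
step 2: add edge 3-5 (w=1); MST = {2-5(w=10) 3-5(w=1)}
step 3: add edge 4-5 (w=2); MST = {2-5(w=10) 3-5(w=1) 4-5(w=2)}
step 4: add edge 0-4 (w=2); MST = {0-4(w=2) 2-5(w=10) 3-5(w=1) 4-5(w=2)}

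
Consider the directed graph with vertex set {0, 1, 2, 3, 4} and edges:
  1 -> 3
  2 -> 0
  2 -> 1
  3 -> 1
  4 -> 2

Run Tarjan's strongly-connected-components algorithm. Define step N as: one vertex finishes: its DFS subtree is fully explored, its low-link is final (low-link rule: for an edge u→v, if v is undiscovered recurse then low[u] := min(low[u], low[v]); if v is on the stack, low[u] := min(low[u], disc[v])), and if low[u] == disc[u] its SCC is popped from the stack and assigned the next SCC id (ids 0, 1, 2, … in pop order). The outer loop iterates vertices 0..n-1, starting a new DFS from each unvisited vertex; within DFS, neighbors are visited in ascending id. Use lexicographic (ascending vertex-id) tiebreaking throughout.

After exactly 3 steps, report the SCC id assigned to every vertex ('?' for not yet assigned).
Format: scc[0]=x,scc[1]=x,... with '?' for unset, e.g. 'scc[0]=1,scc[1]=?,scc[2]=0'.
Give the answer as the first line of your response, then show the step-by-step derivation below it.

scc[0]=0,scc[1]=1,scc[2]=?,scc[3]=1,scc[4]=?

step 1: low=(low[0]=0,low[1]=?,low[2]=?,low[3]=?,low[4]=?); scc=(scc[0]=0,scc[1]=?,scc[2]=?,scc[3]=?,scc[4]=?)
step 2: low=(low[0]=0,low[1]=1,low[2]=?,low[3]=1,low[4]=?); scc=(scc[0]=0,scc[1]=?,scc[2]=?,scc[3]=?,scc[4]=?)
step 3: low=(low[0]=0,low[1]=1,low[2]=?,low[3]=1,low[4]=?); scc=(scc[0]=0,scc[1]=1,scc[2]=?,scc[3]=1,scc[4]=?)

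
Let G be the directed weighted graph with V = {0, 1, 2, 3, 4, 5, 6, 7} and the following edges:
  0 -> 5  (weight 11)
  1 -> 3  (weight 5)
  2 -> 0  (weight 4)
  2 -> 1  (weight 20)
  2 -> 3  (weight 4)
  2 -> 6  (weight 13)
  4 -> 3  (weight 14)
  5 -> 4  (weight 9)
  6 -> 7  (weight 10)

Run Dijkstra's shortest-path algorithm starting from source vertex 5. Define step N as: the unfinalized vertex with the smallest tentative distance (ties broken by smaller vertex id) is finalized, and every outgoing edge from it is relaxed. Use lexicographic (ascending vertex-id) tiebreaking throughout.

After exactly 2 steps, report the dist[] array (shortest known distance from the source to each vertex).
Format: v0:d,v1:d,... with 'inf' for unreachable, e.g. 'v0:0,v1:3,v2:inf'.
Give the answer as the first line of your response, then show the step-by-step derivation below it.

v0:inf,v1:inf,v2:inf,v3:23,v4:9,v5:0,v6:inf,v7:inf

step 1: dist = v0:inf,v1:inf,v2:inf,v3:inf,v4:9,v5:0,v6:inf,v7:inf
step 2: dist = v0:inf,v1:inf,v2:inf,v3:23,v4:9,v5:0,v6:inf,v7:inf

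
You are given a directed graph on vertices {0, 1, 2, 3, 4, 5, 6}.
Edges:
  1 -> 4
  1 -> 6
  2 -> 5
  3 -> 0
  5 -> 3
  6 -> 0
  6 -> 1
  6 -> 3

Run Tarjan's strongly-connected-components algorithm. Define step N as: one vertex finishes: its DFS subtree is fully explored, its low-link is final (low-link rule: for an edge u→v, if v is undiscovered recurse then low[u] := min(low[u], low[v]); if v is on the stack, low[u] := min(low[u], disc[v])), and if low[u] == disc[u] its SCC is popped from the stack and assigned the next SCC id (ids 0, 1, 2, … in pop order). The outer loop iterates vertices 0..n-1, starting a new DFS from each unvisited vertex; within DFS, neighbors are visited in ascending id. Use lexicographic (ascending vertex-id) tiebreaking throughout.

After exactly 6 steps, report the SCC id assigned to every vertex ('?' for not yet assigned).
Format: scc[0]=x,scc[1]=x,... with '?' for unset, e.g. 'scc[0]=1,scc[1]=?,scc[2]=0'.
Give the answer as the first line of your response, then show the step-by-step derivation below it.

scc[0]=0,scc[1]=3,scc[2]=?,scc[3]=2,scc[4]=1,scc[5]=4,scc[6]=3

step 1: low=(low[0]=0,low[1]=?,low[2]=?,low[3]=?,low[4]=?,low[5]=?,low[6]=?); scc=(scc[0]=0,scc[1]=?,scc[2]=?,scc[3]=?,scc[4]=?,scc[5]=?,scc[6]=?)
step 2: low=(low[0]=0,low[1]=1,low[2]=?,low[3]=?,low[4]=2,low[5]=?,low[6]=?); scc=(scc[0]=0,scc[1]=?,scc[2]=?,scc[3]=?,scc[4]=1,scc[5]=?,scc[6]=?)
step 3: low=(low[0]=0,low[1]=1,low[2]=?,low[3]=4,low[4]=2,low[5]=?,low[6]=1); scc=(scc[0]=0,scc[1]=?,scc[2]=?,scc[3]=2,scc[4]=1,scc[5]=?,scc[6]=?)
step 4: low=(low[0]=0,low[1]=1,low[2]=?,low[3]=4,low[4]=2,low[5]=?,low[6]=1); scc=(scc[0]=0,scc[1]=?,scc[2]=?,scc[3]=2,scc[4]=1,scc[5]=?,scc[6]=?)
step 5: low=(low[0]=0,low[1]=1,low[2]=?,low[3]=4,low[4]=2,low[5]=?,low[6]=1); scc=(scc[0]=0,scc[1]=3,scc[2]=?,scc[3]=2,scc[4]=1,scc[5]=?,scc[6]=3)
step 6: low=(low[0]=0,low[1]=1,low[2]=5,low[3]=4,low[4]=2,low[5]=6,low[6]=1); scc=(scc[0]=0,scc[1]=3,scc[2]=?,scc[3]=2,scc[4]=1,scc[5]=4,scc[6]=3)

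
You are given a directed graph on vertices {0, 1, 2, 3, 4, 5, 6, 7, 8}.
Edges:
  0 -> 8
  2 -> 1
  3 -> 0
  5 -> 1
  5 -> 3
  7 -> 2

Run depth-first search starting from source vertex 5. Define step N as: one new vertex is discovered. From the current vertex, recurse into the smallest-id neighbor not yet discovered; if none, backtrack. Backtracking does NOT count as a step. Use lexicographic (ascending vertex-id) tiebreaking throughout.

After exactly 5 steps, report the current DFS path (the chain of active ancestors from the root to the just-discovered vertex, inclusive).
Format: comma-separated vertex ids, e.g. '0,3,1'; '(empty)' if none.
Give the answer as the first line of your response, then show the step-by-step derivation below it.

5,3,0,8

step 1: discover 5; path=5; order=5
step 2: discover 1; path=5>1; order=5,1
step 3: discover 3; path=5>3; order=5,1,3
step 4: discover 0; path=5>3>0; order=5,1,3,0
step 5: discover 8; path=5>3>0>8; order=5,1,3,0,8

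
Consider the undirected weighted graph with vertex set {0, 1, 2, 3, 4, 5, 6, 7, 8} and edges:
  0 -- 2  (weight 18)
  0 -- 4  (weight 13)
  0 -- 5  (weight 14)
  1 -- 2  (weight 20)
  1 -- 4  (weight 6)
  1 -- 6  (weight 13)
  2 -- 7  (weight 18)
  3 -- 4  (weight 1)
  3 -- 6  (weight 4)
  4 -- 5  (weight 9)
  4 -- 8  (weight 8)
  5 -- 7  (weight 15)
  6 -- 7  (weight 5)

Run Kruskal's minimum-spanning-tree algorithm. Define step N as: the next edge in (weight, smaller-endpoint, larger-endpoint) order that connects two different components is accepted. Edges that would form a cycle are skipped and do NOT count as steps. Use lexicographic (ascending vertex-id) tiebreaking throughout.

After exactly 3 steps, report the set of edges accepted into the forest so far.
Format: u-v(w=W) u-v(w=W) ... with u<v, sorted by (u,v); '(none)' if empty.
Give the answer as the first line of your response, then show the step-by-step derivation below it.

3-4(w=1) 3-6(w=4) 6-7(w=5)

step 1: add edge 3-4 (w=1); MST = {3-4(w=1)}
step 2: add edge 3-6 (w=4); MST = {3-4(w=1) 3-6(w=4)}
step 3: add edge 6-7 (w=5); MST = {3-4(w=1) 3-6(w=4) 6-7(w=5)}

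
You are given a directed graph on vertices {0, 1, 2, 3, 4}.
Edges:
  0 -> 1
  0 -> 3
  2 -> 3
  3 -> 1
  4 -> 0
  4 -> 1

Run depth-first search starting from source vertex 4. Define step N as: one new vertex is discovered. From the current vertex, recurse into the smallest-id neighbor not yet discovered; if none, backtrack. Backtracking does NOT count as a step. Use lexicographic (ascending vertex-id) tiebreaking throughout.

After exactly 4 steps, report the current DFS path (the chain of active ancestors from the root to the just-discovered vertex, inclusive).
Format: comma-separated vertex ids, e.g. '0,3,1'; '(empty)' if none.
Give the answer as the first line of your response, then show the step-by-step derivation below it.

4,0,3

step 1: discover 4; path=4; order=4
step 2: discover 0; path=4>0; order=4,0
step 3: discover 1; path=4>0>1; order=4,0,1
step 4: discover 3; path=4>0>3; order=4,0,1,3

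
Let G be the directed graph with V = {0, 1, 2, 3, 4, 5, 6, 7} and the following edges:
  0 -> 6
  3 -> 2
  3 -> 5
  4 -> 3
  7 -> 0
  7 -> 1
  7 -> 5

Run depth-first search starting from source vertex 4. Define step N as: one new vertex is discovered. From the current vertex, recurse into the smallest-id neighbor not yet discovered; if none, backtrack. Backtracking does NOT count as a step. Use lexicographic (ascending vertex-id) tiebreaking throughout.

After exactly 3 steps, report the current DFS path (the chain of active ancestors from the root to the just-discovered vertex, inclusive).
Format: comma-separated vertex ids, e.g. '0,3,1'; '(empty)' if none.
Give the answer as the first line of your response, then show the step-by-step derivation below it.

4,3,2

step 1: discover 4; path=4; order=4
step 2: discover 3; path=4>3; order=4,3
step 3: discover 2; path=4>3>2; order=4,3,2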